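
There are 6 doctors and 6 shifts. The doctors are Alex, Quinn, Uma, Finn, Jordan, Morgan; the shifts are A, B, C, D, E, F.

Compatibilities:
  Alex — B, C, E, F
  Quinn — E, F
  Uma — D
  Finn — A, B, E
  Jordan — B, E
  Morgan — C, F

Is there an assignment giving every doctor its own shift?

Yes

A valid assignment of size 6: Alex–C, Quinn–E, Uma–D, Finn–A, Jordan–B, Morgan–F.
Every doctor is matched, so this is a perfect matching.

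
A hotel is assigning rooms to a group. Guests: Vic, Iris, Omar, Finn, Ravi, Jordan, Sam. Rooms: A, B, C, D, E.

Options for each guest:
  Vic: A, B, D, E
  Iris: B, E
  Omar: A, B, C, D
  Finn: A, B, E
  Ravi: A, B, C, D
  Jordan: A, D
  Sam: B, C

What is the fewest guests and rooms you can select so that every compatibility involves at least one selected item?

A maximum matching has 5 edges (e.g. Vic–D, Iris–E, Omar–C, Finn–A, Ravi–B).
By König's theorem the minimum vertex cover has the same size. One such cover is {A, B, C, D, E}.

5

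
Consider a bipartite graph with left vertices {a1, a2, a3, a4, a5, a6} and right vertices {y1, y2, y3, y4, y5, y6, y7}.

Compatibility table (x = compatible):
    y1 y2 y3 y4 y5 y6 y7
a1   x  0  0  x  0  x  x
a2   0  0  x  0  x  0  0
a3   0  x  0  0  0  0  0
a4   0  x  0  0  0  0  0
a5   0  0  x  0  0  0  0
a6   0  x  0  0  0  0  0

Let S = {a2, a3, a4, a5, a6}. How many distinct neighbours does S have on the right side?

The union of neighbours of {a2, a3, a4, a5, a6} is {y2, y3, y5}, which has 3 elements.
Since |N(S)| = 3 < |S| = 5, Hall's condition fails for this subset.

3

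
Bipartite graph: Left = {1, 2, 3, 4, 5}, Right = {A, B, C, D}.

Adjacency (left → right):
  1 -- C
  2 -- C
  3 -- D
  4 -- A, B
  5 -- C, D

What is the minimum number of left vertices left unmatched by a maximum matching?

2

One maximum matching: 1→C, 3→D, 4→B.
The set {1, 2, 3, 5} has only 2 neighbours ({C, D}), so by Hall's theorem at most 3 of the 5 left vertices can be matched.
That matches 3 of the 5, leaving 2 unmatched; no matching can do better.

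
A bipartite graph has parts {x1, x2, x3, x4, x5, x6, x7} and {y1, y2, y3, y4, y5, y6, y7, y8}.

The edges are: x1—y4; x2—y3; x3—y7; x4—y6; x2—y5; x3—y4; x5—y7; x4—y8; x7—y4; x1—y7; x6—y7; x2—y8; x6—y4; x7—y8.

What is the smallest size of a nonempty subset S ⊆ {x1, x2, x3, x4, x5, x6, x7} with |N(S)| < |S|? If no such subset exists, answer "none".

Take S = {x1, x3, x5}. Its neighbourhood is {y4, y7}, so |N(S)| = 2 < |S| = 3.
Every subset of size less than 3 has at least as many neighbours as members, so 3 is the minimum.

3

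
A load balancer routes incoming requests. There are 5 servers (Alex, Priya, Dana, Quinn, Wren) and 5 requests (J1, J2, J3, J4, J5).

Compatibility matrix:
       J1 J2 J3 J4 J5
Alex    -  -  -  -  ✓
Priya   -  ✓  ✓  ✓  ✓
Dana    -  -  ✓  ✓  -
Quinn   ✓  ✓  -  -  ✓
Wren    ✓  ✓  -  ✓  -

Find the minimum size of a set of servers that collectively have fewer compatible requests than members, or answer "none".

none

A matching saturating every server exists, for instance Alex→J5, Priya→J3, Dana→J4, Quinn→J2, Wren→J1.
By Hall's marriage theorem, this means |N(S)| ≥ |S| for every subset S, so no violating subset exists.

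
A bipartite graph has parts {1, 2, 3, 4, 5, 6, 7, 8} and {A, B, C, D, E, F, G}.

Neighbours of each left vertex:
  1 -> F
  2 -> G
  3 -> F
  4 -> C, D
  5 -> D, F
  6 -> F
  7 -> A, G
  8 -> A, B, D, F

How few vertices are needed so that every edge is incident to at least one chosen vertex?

A maximum matching has 6 edges (e.g. 1–F, 2–G, 4–C, 5–D, 7–A, 8–B).
By König's theorem the minimum vertex cover has the same size. One such cover is {2, 4, 5, 7, 8, F}.

6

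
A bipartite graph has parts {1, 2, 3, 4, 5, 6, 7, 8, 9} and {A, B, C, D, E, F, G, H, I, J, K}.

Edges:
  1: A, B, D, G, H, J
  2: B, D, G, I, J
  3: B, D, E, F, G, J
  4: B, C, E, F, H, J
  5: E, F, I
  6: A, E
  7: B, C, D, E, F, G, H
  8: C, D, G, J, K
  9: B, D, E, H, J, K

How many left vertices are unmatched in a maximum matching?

For example, pair 1→D, 2→I, 3→E, 4→B, 5→F, 6→A, 7→H, 8→G, 9→J.
All 9 left vertices are matched, so no larger matching exists.
That matches 9 of the 9, leaving 0 unmatched; no matching can do better.

0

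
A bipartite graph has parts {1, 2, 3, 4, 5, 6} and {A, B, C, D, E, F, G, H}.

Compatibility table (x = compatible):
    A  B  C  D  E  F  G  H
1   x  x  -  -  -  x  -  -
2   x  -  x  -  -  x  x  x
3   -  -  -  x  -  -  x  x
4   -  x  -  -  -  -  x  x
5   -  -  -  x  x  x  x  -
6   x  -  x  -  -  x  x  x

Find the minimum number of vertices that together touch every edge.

6

The 6 edges 1–F, 2–A, 3–D, 4–B, 5–E, 6–G form a matching, so any vertex cover needs at least 6 vertices (one per matched edge).
Conversely {1, 2, 3, 4, 5, 6} meets every edge and has exactly 6 vertices, so 6 is optimal.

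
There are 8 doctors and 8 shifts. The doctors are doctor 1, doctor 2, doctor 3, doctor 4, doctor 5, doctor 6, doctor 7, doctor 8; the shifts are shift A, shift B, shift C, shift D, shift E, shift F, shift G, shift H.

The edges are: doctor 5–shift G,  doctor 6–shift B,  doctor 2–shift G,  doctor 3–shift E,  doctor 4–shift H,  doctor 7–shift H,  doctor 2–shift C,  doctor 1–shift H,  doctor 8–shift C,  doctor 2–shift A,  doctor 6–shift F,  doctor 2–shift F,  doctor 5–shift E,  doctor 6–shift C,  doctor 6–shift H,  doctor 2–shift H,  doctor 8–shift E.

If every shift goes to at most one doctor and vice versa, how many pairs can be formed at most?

6

A valid assignment of size 6: doctor 1→shift H, doctor 2→shift A, doctor 3→shift E, doctor 5→shift G, doctor 6→shift F, doctor 8→shift C.
The set {doctor 1, doctor 4, doctor 7} has only 1 neighbour ({shift H}), so by Hall's theorem at most 6 of the 8 doctors can be matched.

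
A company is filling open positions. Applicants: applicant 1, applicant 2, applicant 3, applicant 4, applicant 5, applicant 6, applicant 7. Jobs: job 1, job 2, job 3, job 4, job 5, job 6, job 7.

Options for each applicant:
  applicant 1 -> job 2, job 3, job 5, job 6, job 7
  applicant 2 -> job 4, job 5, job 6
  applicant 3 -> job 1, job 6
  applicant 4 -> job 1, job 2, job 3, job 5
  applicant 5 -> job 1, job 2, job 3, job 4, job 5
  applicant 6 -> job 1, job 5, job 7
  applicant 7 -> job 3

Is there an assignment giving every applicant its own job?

Yes

A valid assignment of size 7: applicant 1→job 7, applicant 2→job 4, applicant 3→job 6, applicant 4→job 2, applicant 5→job 5, applicant 6→job 1, applicant 7→job 3.
Every applicant is matched, so this is a perfect matching.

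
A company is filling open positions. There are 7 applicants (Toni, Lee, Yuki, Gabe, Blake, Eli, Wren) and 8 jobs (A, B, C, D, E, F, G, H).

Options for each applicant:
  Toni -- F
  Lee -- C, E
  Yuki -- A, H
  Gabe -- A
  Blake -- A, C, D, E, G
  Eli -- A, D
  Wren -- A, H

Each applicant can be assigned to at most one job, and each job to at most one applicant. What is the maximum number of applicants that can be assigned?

A valid assignment of size 6: Toni–F, Lee–E, Yuki–H, Gabe–A, Blake–G, Eli–D.
The set {Yuki, Gabe, Wren} has only 2 neighbours ({A, H}), so by Hall's theorem at most 6 of the 7 applicants can be matched.

6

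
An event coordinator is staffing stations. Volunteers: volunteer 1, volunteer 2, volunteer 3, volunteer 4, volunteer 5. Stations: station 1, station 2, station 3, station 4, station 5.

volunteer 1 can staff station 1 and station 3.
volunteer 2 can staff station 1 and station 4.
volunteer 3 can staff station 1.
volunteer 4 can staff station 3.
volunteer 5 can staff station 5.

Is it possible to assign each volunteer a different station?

No

The set {volunteer 1, volunteer 3, volunteer 4} has only 2 neighbours ({station 1, station 3}), so by Hall's theorem at most 4 of the 5 volunteers can be matched.
Hence no matching covers every volunteer.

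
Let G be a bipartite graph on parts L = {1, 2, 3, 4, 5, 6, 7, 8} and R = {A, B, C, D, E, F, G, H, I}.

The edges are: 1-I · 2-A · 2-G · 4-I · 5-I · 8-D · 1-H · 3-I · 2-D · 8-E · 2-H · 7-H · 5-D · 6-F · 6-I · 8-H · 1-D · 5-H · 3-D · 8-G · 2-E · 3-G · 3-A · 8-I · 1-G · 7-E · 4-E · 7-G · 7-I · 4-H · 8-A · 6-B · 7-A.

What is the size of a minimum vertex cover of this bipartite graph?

A maximum matching has 7 edges (e.g. 1–D, 2–A, 3–I, 4–E, 5–H, 6–B, 7–G).
By König's theorem the minimum vertex cover has the same size. One such cover is {6, A, D, E, G, H, I}.

7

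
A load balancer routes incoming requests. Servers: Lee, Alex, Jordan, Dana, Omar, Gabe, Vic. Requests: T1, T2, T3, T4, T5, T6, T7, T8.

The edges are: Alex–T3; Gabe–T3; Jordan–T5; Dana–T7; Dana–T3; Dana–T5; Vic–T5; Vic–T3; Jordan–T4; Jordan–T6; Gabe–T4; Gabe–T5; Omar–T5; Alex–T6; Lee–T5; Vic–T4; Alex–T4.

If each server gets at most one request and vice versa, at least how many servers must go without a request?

One maximum matching: Lee–T5, Alex–T3, Jordan–T6, Dana–T7, Gabe–T4.
The set {Lee, Alex, Jordan, Omar, Gabe, Vic} has only 4 neighbours ({T3, T4, T5, T6}), so by Hall's theorem at most 5 of the 7 servers can be matched.
That matches 5 of the 7, leaving 2 unmatched; no matching can do better.

2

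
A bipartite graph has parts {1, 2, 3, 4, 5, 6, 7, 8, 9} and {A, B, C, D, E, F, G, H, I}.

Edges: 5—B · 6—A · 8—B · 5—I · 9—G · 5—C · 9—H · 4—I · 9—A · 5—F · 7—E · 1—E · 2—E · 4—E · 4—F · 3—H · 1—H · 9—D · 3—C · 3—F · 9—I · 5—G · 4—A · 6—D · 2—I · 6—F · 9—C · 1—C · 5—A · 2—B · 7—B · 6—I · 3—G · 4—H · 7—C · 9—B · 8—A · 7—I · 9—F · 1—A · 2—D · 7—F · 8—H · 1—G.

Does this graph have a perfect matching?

Yes

One maximum matching: 1-E, 2-D, 3-C, 4-H, 5-A, 6-I, 7-F, 8-B, 9-G.
All 9 left vertices are covered.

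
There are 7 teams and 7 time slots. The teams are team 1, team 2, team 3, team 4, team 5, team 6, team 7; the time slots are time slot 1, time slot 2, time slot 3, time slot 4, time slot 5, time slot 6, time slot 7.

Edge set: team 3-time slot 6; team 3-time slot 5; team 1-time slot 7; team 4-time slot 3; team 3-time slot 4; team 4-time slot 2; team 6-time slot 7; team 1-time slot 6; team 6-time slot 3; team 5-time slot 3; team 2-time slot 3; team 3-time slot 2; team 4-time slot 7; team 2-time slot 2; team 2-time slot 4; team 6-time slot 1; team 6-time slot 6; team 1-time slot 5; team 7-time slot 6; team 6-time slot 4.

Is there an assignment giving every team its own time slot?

Yes

A valid assignment of size 7: team 1–time slot 5, team 2–time slot 2, team 3–time slot 4, team 4–time slot 7, team 5–time slot 3, team 6–time slot 1, team 7–time slot 6.
Every team is matched, so this is a perfect matching.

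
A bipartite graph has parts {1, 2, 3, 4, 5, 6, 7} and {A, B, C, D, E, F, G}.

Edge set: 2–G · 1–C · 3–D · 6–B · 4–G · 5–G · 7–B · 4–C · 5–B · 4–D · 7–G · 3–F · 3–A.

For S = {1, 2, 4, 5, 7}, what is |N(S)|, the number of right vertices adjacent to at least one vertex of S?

4

The union of neighbours of {1, 2, 4, 5, 7} is {B, C, D, G}, which has 4 elements.
Since |N(S)| = 4 < |S| = 5, Hall's condition fails for this subset.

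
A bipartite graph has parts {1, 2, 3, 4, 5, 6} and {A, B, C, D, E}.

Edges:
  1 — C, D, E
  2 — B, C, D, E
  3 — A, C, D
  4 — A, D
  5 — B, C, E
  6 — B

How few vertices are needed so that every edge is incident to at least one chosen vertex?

{A, B, C, D, E} is a vertex cover of size 5: every edge has an endpoint in this set.
No smaller cover exists because 1–C, 2–E, 3–D, 4–A, 5–B is a matching of size 5, and a cover must include an endpoint of each of these disjoint edges (König's theorem).

5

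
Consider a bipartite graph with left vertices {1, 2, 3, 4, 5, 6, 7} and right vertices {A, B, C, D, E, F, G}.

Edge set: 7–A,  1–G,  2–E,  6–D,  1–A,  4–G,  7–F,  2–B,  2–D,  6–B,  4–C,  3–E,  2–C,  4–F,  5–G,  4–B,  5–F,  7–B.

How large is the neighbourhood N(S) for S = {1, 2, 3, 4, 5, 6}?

The union of neighbours of {1, 2, 3, 4, 5, 6} is {A, B, C, D, E, F, G}, which has 7 elements.
Since |N(S)| = 7 ≥ |S| = 6, Hall's condition holds for this subset.

7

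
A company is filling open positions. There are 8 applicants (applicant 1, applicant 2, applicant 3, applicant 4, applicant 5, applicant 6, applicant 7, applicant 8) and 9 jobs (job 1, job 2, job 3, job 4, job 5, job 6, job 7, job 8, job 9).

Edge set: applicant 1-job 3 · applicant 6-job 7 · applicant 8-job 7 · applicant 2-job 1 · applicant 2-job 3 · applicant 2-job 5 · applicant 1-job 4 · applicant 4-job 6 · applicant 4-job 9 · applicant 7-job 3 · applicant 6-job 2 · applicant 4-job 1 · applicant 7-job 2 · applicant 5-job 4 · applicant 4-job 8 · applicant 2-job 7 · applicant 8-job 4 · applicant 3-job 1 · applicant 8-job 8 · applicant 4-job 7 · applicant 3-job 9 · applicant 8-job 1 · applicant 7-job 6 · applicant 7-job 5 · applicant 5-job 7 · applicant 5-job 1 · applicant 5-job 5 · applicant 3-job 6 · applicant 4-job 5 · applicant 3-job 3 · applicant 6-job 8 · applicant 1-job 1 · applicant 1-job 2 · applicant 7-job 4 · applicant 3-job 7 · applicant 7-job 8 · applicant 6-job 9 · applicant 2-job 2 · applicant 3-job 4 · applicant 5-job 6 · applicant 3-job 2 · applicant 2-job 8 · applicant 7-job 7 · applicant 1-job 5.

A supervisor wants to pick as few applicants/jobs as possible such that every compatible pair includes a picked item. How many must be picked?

8

The 8 edges applicant 1–job 3, applicant 2–job 5, applicant 3–job 7, applicant 4–job 9, applicant 5–job 6, applicant 6–job 8, applicant 7–job 4, applicant 8–job 1 form a matching, so any vertex cover needs at least 8 vertices (one per matched edge).
Conversely {applicant 1, applicant 2, applicant 3, applicant 4, applicant 5, applicant 6, applicant 7, applicant 8} meets every edge and has exactly 8 vertices, so 8 is optimal.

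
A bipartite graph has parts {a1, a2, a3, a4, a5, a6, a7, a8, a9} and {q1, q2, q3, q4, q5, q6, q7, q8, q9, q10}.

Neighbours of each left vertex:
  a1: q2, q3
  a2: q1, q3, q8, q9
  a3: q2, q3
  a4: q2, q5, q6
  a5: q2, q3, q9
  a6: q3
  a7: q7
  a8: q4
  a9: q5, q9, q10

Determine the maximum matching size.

A valid assignment of size 8: a1→q3, a2→q8, a3→q2, a4→q6, a5→q9, a7→q7, a8→q4, a9→q5.
The set {a1, a3, a6} has only 2 neighbours ({q2, q3}), so by Hall's theorem at most 8 of the 9 left vertices can be matched.

8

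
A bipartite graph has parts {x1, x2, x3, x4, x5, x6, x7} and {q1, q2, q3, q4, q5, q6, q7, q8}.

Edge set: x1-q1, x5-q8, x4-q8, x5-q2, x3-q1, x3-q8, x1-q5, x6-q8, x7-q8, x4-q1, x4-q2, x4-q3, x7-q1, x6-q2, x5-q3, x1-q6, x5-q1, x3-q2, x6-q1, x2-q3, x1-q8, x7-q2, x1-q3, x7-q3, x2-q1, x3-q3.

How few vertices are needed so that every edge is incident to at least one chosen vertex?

A maximum matching has 5 edges (e.g. x1–q6, x2–q1, x3–q3, x4–q2, x5–q8).
By König's theorem the minimum vertex cover has the same size. One such cover is {x1, q1, q2, q3, q8}.

5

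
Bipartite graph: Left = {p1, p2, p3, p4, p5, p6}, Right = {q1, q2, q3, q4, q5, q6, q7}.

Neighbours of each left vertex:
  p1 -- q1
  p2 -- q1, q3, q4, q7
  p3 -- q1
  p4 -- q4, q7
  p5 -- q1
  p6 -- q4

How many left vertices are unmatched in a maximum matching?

A valid assignment of size 4: p1-q1, p2-q3, p4-q7, p6-q4.
The set {p1, p3, p5} has only 1 neighbour ({q1}), so by Hall's theorem at most 4 of the 6 left vertices can be matched.
That matches 4 of the 6, leaving 2 unmatched; no matching can do better.

2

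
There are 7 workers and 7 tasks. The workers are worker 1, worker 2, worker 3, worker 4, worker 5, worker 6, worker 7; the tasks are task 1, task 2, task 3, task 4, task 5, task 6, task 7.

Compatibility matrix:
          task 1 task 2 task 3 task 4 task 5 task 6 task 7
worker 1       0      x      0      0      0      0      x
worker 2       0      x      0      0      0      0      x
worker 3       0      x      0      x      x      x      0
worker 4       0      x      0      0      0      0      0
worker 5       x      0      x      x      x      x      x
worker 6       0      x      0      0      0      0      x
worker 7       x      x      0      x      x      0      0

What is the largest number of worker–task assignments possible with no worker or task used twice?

One maximum matching: worker 1-task 7, worker 2-task 2, worker 3-task 6, worker 5-task 4, worker 7-task 1.
The set {worker 1, worker 2, worker 4, worker 6} has only 2 neighbours ({task 2, task 7}), so by Hall's theorem at most 5 of the 7 workers can be matched.

5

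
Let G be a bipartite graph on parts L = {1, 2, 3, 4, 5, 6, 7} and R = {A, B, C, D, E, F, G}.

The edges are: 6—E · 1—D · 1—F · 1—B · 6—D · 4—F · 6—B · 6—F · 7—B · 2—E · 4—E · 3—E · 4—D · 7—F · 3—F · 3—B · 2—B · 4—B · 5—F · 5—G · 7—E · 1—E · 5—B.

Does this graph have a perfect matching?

No

The set {1, 2, 3, 4, 6, 7} has only 4 neighbours ({B, D, E, F}), so by Hall's theorem at most 5 of the 7 left vertices can be matched.
Hence no matching covers every left vertex.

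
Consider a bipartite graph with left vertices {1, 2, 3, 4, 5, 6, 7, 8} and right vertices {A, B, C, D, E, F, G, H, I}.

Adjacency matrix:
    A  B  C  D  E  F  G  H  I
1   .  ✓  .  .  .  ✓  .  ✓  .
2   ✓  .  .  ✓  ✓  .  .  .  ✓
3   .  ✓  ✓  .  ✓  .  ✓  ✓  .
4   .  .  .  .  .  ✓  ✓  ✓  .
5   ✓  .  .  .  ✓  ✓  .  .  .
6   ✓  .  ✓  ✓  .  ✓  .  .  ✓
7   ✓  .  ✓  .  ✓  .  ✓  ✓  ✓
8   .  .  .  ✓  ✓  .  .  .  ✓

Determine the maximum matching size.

A valid assignment of size 8: 1→B, 2→I, 3→G, 4→H, 5→F, 6→D, 7→A, 8→E.
This saturates every left vertex, so 8 is the maximum.

8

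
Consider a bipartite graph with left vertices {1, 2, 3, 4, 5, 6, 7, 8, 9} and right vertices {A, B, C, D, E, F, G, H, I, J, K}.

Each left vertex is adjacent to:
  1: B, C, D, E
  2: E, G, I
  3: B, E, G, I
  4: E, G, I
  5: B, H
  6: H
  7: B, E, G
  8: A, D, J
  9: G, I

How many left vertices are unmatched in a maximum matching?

A valid assignment of size 7: 1-C, 2-I, 3-G, 4-E, 5-B, 6-H, 8-J.
The set {2, 3, 4, 5, 6, 7, 9} has only 5 neighbours ({B, E, G, H, I}), so by Hall's theorem at most 7 of the 9 left vertices can be matched.
That matches 7 of the 9, leaving 2 unmatched; no matching can do better.

2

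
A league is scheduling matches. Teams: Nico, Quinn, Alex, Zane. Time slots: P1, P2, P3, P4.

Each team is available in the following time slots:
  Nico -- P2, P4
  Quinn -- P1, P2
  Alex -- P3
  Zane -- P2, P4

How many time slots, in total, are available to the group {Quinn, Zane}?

3

The union of neighbours of {Quinn, Zane} is {P1, P2, P4}, which has 3 elements.
Since |N(S)| = 3 ≥ |S| = 2, Hall's condition holds for this subset.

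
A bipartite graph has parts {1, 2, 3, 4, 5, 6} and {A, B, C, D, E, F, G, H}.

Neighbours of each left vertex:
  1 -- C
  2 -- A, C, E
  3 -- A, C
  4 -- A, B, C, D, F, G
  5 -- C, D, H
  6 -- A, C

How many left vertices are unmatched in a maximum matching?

1

For example, pair 1→C, 2→E, 3→A, 4→G, 5→D.
The set {1, 3, 6} has only 2 neighbours ({A, C}), so by Hall's theorem at most 5 of the 6 left vertices can be matched.
That matches 5 of the 6, leaving 1 unmatched; no matching can do better.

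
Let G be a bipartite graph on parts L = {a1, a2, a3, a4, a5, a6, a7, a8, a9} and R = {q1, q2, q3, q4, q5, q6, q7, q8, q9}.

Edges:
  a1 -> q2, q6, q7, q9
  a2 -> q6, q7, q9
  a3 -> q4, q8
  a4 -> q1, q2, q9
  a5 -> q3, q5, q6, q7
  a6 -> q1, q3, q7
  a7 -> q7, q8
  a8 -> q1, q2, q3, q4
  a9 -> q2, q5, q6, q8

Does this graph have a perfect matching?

Yes

A valid assignment of size 9: a1–q2, a2–q6, a3–q4, a4–q9, a5–q5, a6–q1, a7–q7, a8–q3, a9–q8.
All 9 left vertices are covered.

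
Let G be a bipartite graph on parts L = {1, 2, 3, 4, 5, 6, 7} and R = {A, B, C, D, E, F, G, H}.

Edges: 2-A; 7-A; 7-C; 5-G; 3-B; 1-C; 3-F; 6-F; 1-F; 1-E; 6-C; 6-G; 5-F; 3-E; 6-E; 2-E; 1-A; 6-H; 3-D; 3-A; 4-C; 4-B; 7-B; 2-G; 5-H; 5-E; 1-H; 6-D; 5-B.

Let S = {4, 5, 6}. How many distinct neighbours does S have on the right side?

The union of neighbours of {4, 5, 6} is {B, C, D, E, F, G, H}, which has 7 elements.
Since |N(S)| = 7 ≥ |S| = 3, Hall's condition holds for this subset.

7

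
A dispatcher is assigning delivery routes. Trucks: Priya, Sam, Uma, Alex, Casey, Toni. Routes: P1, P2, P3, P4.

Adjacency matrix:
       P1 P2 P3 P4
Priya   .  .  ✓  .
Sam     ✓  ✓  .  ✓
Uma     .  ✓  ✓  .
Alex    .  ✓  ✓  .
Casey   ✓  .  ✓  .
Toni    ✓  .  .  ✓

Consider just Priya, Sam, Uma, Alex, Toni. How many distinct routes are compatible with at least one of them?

The union of neighbours of {Priya, Sam, Uma, Alex, Toni} is {P1, P2, P3, P4}, which has 4 elements.
Since |N(S)| = 4 < |S| = 5, Hall's condition fails for this subset.

4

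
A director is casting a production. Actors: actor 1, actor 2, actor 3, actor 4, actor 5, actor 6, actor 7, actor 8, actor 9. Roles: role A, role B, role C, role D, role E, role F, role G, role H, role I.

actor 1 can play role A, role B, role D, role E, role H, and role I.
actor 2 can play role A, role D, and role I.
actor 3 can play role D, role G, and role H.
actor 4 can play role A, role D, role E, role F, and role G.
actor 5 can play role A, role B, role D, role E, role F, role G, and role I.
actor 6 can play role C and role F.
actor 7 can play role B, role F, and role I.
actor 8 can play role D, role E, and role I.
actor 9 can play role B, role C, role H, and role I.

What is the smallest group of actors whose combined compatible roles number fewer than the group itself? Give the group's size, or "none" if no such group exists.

none

A matching saturating every actor exists, for instance actor 1→role H, actor 2→role I, actor 3→role D, actor 4→role A, actor 5→role G, actor 6→role C, actor 7→role F, actor 8→role E, actor 9→role B.
By Hall's marriage theorem, this means |N(S)| ≥ |S| for every subset S, so no violating subset exists.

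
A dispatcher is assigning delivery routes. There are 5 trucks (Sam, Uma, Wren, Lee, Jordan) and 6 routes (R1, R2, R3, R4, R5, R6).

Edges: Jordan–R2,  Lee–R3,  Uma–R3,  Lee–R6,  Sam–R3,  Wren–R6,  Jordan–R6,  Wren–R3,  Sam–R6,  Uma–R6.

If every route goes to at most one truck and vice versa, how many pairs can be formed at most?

3

A valid assignment of size 3: Sam–R3, Uma–R6, Jordan–R2.
The set {Sam, Uma, Wren, Lee} has only 2 neighbours ({R3, R6}), so by Hall's theorem at most 3 of the 5 trucks can be matched.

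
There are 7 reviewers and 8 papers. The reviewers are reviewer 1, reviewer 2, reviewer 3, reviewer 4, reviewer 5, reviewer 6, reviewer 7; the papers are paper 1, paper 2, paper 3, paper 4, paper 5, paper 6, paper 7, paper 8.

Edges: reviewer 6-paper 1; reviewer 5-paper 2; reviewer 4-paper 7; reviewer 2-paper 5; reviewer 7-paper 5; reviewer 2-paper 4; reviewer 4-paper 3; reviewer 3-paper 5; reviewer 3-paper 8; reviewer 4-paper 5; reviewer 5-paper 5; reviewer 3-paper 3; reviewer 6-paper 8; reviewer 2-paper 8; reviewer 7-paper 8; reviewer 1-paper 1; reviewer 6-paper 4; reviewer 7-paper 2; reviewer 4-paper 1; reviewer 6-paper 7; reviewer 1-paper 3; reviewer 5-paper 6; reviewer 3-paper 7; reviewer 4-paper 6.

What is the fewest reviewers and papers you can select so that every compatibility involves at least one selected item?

7

A maximum matching has 7 edges (e.g. reviewer 1–paper 1, reviewer 2–paper 5, reviewer 3–paper 7, reviewer 4–paper 6, reviewer 5–paper 2, reviewer 6–paper 4, reviewer 7–paper 8).
By König's theorem the minimum vertex cover has the same size. One such cover is {reviewer 1, reviewer 2, reviewer 3, reviewer 4, reviewer 5, reviewer 6, reviewer 7}.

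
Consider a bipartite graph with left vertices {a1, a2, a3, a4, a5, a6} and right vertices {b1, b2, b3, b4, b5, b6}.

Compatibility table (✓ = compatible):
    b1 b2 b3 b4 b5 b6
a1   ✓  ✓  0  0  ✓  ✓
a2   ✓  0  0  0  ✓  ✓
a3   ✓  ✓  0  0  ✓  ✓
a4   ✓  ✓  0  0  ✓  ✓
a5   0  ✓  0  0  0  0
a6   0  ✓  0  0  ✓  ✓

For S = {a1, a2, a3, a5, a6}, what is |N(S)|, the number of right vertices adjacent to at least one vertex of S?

The union of neighbours of {a1, a2, a3, a5, a6} is {b1, b2, b5, b6}, which has 4 elements.
Since |N(S)| = 4 < |S| = 5, Hall's condition fails for this subset.

4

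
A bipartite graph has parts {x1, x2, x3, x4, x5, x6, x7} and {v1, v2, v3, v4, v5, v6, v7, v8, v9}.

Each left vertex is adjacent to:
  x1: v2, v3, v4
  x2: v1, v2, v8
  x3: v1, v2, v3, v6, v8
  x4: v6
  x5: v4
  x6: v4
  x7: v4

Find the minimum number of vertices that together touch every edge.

5

A maximum matching has 5 edges (e.g. x1–v2, x2–v1, x3–v3, x4–v6, x5–v4).
By König's theorem the minimum vertex cover has the same size. One such cover is {x1, x2, x3, x4, v4}.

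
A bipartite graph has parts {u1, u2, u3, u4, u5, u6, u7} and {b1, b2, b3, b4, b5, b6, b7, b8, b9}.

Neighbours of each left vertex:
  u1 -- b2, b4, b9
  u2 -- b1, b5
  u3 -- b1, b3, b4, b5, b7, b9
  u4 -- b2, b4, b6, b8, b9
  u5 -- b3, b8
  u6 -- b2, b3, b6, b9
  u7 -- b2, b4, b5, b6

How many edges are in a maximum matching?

A valid assignment of size 7: u1→b4, u2→b1, u3→b7, u4→b6, u5→b8, u6→b3, u7→b5.
All 7 left vertices are matched, so no larger matching exists.

7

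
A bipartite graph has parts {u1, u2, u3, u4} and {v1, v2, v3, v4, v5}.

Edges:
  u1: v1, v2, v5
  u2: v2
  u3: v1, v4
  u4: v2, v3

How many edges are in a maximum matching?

4

A valid assignment of size 4: u1-v5, u2-v2, u3-v1, u4-v3.
All 4 left vertices are matched, so no larger matching exists.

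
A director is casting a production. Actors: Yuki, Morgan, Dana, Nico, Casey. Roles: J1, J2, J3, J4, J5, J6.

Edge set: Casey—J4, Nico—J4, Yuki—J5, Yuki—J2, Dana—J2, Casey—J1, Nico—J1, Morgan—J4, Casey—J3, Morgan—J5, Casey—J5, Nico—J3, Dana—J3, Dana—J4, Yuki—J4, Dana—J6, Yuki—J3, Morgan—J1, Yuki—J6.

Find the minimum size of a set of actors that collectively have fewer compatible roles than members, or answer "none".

A matching saturating every actor exists, for instance Yuki→J2, Morgan→J5, Dana→J6, Nico→J1, Casey→J3.
By Hall's marriage theorem, this means |N(S)| ≥ |S| for every subset S, so no violating subset exists.

none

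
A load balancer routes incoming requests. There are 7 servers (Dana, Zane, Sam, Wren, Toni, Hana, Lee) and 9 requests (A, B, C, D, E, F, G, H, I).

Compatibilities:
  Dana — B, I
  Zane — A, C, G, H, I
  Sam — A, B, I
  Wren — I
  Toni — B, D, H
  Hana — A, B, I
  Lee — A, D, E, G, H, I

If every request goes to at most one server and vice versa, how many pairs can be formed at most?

One maximum matching: Dana-B, Zane-H, Sam-A, Wren-I, Toni-D, Lee-G.
The set {Dana, Sam, Wren, Hana} has only 3 neighbours ({A, B, I}), so by Hall's theorem at most 6 of the 7 servers can be matched.

6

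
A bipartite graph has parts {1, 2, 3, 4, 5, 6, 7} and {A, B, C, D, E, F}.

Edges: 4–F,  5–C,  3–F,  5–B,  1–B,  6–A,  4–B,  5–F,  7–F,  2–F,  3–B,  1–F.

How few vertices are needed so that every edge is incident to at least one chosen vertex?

4

The 4 edges 1–B, 2–F, 5–C, 6–A form a matching, so any vertex cover needs at least 4 vertices (one per matched edge).
Conversely {5, 6, B, F} meets every edge and has exactly 4 vertices, so 4 is optimal.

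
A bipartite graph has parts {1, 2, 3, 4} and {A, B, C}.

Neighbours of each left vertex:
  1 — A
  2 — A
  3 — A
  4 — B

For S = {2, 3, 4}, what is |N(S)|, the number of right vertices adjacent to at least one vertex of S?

2

The union of neighbours of {2, 3, 4} is {A, B}, which has 2 elements.
Since |N(S)| = 2 < |S| = 3, Hall's condition fails for this subset.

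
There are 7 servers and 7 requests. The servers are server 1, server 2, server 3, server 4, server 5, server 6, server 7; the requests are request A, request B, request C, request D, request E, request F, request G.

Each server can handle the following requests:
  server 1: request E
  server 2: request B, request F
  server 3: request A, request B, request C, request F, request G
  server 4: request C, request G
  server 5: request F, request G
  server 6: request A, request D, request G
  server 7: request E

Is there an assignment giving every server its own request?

The set {server 1, server 7} has only 1 neighbour ({request E}), so by Hall's theorem at most 6 of the 7 servers can be matched.
Hence no matching covers every server.

No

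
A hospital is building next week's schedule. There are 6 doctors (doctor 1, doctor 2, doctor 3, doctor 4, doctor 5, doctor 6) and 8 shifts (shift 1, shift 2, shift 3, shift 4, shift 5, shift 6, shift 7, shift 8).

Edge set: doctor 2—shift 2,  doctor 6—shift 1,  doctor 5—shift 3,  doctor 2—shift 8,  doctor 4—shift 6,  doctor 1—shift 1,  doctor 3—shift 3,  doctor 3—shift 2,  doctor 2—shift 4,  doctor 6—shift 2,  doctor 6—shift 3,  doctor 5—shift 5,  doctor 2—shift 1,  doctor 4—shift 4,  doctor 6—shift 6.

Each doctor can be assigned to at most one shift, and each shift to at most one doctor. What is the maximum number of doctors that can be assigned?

6

A valid assignment of size 6: doctor 1–shift 1, doctor 2–shift 4, doctor 3–shift 3, doctor 4–shift 6, doctor 5–shift 5, doctor 6–shift 2.
This saturates every doctor, so 6 is the maximum.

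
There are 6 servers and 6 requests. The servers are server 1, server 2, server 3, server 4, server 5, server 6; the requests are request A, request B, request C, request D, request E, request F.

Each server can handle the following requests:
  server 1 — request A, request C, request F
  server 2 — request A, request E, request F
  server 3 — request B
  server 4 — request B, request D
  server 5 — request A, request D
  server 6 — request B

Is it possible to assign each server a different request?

No

The set {server 3, server 6} has only 1 neighbour ({request B}), so by Hall's theorem at most 5 of the 6 servers can be matched.
Hence no matching covers every server.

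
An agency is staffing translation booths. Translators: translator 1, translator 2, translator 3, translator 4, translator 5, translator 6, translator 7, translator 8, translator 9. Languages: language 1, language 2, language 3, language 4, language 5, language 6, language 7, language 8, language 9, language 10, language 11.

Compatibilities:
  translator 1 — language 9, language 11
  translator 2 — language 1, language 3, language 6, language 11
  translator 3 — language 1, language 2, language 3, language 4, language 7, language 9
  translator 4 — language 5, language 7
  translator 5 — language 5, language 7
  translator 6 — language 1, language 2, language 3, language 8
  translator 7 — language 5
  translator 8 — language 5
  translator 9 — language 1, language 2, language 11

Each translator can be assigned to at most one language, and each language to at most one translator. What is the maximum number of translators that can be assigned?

7

For example, pair translator 1–language 9, translator 2–language 6, translator 3–language 3, translator 4–language 5, translator 5–language 7, translator 6–language 8, translator 9–language 2.
The set {translator 4, translator 5, translator 7, translator 8} has only 2 neighbours ({language 5, language 7}), so by Hall's theorem at most 7 of the 9 translators can be matched.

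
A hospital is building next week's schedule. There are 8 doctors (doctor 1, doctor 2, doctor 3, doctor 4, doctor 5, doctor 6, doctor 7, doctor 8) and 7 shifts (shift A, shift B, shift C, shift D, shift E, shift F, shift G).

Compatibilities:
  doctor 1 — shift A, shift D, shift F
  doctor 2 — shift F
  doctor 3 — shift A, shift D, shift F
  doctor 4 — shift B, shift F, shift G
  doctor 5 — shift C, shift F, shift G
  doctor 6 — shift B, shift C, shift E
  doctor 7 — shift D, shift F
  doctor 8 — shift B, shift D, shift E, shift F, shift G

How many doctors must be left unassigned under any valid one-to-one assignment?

1

A valid assignment of size 7: doctor 1-shift D, doctor 2-shift F, doctor 3-shift A, doctor 4-shift B, doctor 5-shift C, doctor 6-shift E, doctor 8-shift G.
The set {doctor 1, doctor 2, doctor 3, doctor 7} has only 3 neighbours ({shift A, shift D, shift F}), so by Hall's theorem at most 7 of the 8 doctors can be matched.
That matches 7 of the 8, leaving 1 unmatched; no matching can do better.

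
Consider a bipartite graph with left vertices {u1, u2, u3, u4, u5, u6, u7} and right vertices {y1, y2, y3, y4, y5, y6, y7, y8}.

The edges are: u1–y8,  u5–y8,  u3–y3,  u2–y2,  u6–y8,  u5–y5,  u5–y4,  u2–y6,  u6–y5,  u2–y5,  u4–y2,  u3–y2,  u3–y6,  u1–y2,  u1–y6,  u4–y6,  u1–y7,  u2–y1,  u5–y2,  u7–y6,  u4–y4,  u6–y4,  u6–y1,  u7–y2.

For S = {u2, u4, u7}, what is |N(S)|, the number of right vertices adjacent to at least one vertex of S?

5

The union of neighbours of {u2, u4, u7} is {y1, y2, y4, y5, y6}, which has 5 elements.
Since |N(S)| = 5 ≥ |S| = 3, Hall's condition holds for this subset.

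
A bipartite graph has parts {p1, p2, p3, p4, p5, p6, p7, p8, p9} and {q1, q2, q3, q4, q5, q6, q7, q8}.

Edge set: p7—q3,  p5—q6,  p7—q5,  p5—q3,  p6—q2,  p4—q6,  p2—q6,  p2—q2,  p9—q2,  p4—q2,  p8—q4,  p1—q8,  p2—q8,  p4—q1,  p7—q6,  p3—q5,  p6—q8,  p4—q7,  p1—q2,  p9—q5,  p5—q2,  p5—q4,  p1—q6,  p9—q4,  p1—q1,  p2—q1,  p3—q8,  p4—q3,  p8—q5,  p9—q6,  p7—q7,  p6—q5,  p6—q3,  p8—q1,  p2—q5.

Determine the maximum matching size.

One maximum matching: p1–q8, p2–q1, p3–q5, p4–q7, p5–q2, p6–q3, p7–q6, p8–q4.
The set {p1, p2, p3, p4, p5, p6, p7, p8, p9} has only 8 neighbours ({q1, q2, q3, q4, q5, q6, q7, q8}), so by Hall's theorem at most 8 of the 9 left vertices can be matched.

8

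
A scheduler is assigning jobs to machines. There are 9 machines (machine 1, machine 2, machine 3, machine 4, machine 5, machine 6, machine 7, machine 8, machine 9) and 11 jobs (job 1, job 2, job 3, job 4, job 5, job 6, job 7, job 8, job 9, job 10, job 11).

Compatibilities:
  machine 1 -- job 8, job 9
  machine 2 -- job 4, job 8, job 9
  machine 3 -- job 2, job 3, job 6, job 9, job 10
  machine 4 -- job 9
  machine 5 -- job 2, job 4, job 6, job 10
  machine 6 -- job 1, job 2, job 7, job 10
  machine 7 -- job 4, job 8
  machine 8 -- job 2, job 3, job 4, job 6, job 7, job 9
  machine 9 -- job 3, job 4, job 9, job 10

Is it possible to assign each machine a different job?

No

The set {machine 1, machine 2, machine 4, machine 7} has only 3 neighbours ({job 4, job 8, job 9}), so by Hall's theorem at most 8 of the 9 machines can be matched.
Hence no matching covers every machine.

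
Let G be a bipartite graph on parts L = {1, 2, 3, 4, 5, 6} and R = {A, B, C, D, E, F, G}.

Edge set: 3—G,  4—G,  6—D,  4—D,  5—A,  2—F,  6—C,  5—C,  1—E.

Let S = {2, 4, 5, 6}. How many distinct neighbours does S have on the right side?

The union of neighbours of {2, 4, 5, 6} is {A, C, D, F, G}, which has 5 elements.
Since |N(S)| = 5 ≥ |S| = 4, Hall's condition holds for this subset.

5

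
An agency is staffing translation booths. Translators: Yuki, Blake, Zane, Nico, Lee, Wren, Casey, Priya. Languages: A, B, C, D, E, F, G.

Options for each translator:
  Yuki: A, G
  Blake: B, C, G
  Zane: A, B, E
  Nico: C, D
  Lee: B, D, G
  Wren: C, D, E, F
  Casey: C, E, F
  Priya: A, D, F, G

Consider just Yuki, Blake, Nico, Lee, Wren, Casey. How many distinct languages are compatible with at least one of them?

The union of neighbours of {Yuki, Blake, Nico, Lee, Wren, Casey} is {A, B, C, D, E, F, G}, which has 7 elements.
Since |N(S)| = 7 ≥ |S| = 6, Hall's condition holds for this subset.

7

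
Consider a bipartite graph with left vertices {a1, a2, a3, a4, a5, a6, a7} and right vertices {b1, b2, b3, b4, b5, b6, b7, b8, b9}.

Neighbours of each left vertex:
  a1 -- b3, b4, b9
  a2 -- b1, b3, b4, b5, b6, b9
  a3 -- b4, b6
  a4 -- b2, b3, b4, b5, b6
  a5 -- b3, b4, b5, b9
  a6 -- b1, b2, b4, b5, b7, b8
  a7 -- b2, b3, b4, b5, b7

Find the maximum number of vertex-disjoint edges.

For example, pair a1→b3, a2→b5, a3→b4, a4→b6, a5→b9, a6→b1, a7→b7.
This saturates every left vertex, so 7 is the maximum.

7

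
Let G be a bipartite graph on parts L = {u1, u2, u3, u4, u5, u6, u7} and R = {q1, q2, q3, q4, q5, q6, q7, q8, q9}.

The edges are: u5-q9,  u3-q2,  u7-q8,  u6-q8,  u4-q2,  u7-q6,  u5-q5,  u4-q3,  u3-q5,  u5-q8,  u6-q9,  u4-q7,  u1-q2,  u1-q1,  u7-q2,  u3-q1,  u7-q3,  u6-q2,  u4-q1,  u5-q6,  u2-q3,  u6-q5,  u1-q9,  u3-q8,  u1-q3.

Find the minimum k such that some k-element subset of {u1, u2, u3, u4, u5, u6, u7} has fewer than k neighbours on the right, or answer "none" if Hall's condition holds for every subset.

none

A matching saturating every left vertex exists, for instance u1→q9, u2→q3, u3→q2, u4→q7, u5→q5, u6→q8, u7→q6.
By Hall's marriage theorem, this means |N(S)| ≥ |S| for every subset S, so no violating subset exists.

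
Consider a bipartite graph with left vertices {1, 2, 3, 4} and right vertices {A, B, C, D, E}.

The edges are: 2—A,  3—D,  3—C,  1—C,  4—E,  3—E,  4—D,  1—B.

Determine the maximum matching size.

4

For example, pair 1–B, 2–A, 3–C, 4–E.
All 4 left vertices are matched, so no larger matching exists.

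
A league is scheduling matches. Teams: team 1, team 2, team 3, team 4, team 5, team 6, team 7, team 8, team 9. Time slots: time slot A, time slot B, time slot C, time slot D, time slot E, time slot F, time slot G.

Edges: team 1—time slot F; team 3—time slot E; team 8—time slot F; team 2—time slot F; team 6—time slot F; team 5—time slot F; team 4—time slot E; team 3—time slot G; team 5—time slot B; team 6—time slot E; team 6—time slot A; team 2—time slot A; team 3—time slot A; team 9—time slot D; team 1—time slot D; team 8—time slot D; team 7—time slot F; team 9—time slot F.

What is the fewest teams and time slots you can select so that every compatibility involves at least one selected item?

6

{team 3, team 5, time slot A, time slot D, time slot E, time slot F} is a vertex cover of size 6: every edge has an endpoint in this set.
No smaller cover exists because team 1–time slot D, team 2–time slot A, team 3–time slot G, team 4–time slot E, team 5–time slot B, team 6–time slot F is a matching of size 6, and a cover must include an endpoint of each of these disjoint edges (König's theorem).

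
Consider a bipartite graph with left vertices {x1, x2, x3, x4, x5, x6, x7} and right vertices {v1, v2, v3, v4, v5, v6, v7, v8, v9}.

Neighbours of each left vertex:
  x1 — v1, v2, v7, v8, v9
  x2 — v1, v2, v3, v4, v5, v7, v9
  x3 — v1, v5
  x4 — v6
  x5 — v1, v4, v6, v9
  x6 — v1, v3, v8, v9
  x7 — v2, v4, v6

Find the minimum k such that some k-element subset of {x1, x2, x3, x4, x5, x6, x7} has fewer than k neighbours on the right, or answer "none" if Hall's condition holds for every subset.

A matching saturating every left vertex exists, for instance x1→v1, x2→v4, x3→v5, x4→v6, x5→v9, x6→v3, x7→v2.
By Hall's marriage theorem, this means |N(S)| ≥ |S| for every subset S, so no violating subset exists.

none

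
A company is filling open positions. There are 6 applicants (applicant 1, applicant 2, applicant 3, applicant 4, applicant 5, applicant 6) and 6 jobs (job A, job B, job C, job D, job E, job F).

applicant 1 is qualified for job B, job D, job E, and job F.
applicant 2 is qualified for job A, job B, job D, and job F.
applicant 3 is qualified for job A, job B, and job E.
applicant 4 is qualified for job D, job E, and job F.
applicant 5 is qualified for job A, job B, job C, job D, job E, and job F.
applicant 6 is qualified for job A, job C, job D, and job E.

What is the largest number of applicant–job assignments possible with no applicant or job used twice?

6

A valid assignment of size 6: applicant 1-job F, applicant 2-job B, applicant 3-job E, applicant 4-job D, applicant 5-job C, applicant 6-job A.
This saturates every applicant, so 6 is the maximum.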